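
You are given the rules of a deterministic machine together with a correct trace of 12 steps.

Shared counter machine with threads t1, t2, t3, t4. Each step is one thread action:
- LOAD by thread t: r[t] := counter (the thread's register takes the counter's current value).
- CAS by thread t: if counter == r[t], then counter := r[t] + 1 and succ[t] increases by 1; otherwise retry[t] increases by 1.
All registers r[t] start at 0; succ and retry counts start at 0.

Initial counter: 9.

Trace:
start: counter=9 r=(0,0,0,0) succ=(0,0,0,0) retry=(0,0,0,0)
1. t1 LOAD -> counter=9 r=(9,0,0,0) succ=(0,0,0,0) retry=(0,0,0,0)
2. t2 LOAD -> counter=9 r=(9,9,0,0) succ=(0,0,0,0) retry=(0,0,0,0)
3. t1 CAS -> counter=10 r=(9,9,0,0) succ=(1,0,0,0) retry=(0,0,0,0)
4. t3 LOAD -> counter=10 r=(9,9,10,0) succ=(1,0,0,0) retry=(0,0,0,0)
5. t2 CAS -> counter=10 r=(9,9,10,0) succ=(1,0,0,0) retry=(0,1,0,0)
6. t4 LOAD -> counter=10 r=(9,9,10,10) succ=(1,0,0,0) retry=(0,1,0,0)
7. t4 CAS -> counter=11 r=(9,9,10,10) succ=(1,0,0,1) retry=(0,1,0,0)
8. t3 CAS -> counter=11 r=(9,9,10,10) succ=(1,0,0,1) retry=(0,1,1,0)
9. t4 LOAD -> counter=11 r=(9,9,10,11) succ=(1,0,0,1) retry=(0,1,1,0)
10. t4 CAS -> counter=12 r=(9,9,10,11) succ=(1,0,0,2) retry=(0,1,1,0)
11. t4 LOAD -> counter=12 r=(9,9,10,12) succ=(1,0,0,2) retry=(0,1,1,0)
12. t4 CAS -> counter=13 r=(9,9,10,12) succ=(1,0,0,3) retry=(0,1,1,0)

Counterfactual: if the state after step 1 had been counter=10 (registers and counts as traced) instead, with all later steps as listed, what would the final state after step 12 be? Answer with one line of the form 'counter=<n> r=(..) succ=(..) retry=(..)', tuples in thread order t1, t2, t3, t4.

state after step 1 := counter=10 r=(9,0,0,0) succ=(0,0,0,0) retry=(0,0,0,0)
2. t2 LOAD -> counter=10 r=(9,10,0,0) succ=(0,0,0,0) retry=(0,0,0,0)
3. t1 CAS -> counter=10 r=(9,10,0,0) succ=(0,0,0,0) retry=(1,0,0,0)
4. t3 LOAD -> counter=10 r=(9,10,10,0) succ=(0,0,0,0) retry=(1,0,0,0)
5. t2 CAS -> counter=11 r=(9,10,10,0) succ=(0,1,0,0) retry=(1,0,0,0)
6. t4 LOAD -> counter=11 r=(9,10,10,11) succ=(0,1,0,0) retry=(1,0,0,0)
7. t4 CAS -> counter=12 r=(9,10,10,11) succ=(0,1,0,1) retry=(1,0,0,0)
8. t3 CAS -> counter=12 r=(9,10,10,11) succ=(0,1,0,1) retry=(1,0,1,0)
9. t4 LOAD -> counter=12 r=(9,10,10,12) succ=(0,1,0,1) retry=(1,0,1,0)
10. t4 CAS -> counter=13 r=(9,10,10,12) succ=(0,1,0,2) retry=(1,0,1,0)
11. t4 LOAD -> counter=13 r=(9,10,10,13) succ=(0,1,0,2) retry=(1,0,1,0)
12. t4 CAS -> counter=14 r=(9,10,10,13) succ=(0,1,0,3) retry=(1,0,1,0)

counter=14 r=(9,10,10,13) succ=(0,1,0,3) retry=(1,0,1,0)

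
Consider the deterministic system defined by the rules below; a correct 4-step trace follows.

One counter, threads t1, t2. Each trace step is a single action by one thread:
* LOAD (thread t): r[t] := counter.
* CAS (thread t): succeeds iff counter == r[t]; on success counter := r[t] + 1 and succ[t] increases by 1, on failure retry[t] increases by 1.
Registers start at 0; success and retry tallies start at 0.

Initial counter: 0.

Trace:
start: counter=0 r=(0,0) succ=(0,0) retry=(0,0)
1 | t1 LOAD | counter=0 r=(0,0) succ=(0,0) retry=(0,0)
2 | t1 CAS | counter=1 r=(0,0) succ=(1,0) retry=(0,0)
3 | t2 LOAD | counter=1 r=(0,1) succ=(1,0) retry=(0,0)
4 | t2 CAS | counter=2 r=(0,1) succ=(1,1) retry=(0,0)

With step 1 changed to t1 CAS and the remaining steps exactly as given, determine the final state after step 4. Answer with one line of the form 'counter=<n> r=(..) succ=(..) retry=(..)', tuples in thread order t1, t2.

(re-executing from step 1 with the substitution; state before step 1: counter=0 r=(0,0) succ=(0,0) retry=(0,0))
1 | t1 CAS | counter=1 r=(0,0) succ=(1,0) retry=(0,0)
2 | t1 CAS | counter=1 r=(0,0) succ=(1,0) retry=(1,0)
3 | t2 LOAD | counter=1 r=(0,1) succ=(1,0) retry=(1,0)
4 | t2 CAS | counter=2 r=(0,1) succ=(1,1) retry=(1,0)

counter=2 r=(0,1) succ=(1,1) retry=(1,0)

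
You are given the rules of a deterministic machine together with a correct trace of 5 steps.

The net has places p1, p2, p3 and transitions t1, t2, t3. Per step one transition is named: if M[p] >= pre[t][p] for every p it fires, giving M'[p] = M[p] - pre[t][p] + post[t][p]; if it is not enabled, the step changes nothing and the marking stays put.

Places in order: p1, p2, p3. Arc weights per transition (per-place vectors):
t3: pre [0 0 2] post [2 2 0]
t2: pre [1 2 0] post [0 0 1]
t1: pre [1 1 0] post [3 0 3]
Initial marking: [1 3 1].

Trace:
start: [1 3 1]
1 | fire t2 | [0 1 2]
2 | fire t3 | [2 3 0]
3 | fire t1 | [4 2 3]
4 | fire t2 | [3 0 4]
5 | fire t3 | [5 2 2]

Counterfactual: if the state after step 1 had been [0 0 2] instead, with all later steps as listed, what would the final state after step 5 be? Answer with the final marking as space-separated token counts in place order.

state after step 1 := [0 0 2]
2 | fire t3 | [2 2 0]
3 | fire t1 | [4 1 3]
4 | fire t2 | [4 1 3]
5 | fire t3 | [6 3 1]

6 3 1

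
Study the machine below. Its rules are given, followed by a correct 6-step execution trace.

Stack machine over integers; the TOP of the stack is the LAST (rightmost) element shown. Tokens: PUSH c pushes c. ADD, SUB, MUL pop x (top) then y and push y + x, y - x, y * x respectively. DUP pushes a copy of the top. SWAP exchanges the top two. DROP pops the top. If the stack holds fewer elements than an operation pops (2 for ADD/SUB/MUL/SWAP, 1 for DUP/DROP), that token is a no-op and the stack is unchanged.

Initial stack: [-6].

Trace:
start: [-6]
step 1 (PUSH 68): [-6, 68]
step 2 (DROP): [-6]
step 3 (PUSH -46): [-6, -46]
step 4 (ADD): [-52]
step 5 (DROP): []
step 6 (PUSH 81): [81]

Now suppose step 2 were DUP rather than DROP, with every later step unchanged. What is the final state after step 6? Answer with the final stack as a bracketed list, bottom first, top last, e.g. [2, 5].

[-6, 68, 81]

(re-executing from step 2 with the substitution; state before step 2: [-6, 68])
step 2 (DUP): [-6, 68, 68]
step 3 (PUSH -46): [-6, 68, 68, -46]
step 4 (ADD): [-6, 68, 22]
step 5 (DROP): [-6, 68]
step 6 (PUSH 81): [-6, 68, 81]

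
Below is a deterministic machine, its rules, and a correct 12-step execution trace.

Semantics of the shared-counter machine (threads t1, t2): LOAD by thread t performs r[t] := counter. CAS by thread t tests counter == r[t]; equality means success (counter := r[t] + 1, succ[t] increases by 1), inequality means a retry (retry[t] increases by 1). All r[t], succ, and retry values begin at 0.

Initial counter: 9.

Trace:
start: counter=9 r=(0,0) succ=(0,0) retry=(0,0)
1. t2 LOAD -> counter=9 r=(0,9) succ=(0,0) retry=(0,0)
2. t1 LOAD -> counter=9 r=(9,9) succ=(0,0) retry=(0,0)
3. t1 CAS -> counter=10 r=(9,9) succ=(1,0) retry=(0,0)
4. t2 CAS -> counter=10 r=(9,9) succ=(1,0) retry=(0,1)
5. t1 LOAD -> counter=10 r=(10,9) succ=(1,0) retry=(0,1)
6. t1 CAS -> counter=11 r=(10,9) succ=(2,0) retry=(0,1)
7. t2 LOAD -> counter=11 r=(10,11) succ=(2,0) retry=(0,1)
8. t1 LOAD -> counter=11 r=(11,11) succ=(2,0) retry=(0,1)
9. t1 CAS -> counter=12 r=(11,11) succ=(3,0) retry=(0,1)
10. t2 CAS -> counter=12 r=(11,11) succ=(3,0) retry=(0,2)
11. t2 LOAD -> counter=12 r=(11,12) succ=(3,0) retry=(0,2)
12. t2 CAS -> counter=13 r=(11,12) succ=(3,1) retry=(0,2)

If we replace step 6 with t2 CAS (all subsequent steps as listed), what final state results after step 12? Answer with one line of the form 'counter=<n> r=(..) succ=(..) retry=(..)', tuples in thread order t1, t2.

counter=12 r=(10,11) succ=(2,1) retry=(0,3)

(re-executing from step 6 with the substitution; state before step 6: counter=10 r=(10,9) succ=(1,0) retry=(0,1))
6. t2 CAS -> counter=10 r=(10,9) succ=(1,0) retry=(0,2)
7. t2 LOAD -> counter=10 r=(10,10) succ=(1,0) retry=(0,2)
8. t1 LOAD -> counter=10 r=(10,10) succ=(1,0) retry=(0,2)
9. t1 CAS -> counter=11 r=(10,10) succ=(2,0) retry=(0,2)
10. t2 CAS -> counter=11 r=(10,10) succ=(2,0) retry=(0,3)
11. t2 LOAD -> counter=11 r=(10,11) succ=(2,0) retry=(0,3)
12. t2 CAS -> counter=12 r=(10,11) succ=(2,1) retry=(0,3)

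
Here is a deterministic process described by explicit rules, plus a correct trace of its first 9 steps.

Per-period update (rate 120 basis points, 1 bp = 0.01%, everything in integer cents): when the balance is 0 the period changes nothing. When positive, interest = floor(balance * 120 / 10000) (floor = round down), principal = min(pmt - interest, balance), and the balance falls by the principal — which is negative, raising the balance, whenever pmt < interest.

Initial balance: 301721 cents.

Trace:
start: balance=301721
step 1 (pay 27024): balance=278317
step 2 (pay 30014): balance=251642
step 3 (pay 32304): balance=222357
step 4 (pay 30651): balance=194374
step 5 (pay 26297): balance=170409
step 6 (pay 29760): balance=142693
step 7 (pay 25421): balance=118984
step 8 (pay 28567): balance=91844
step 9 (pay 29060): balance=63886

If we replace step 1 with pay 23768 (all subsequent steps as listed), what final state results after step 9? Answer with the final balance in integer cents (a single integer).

(re-executing from step 1 with the substitution; state before step 1: balance=301721)
step 1 (pay 23768): balance=281573
step 2 (pay 30014): balance=254937
step 3 (pay 32304): balance=225692
step 4 (pay 30651): balance=197749
step 5 (pay 26297): balance=173824
step 6 (pay 29760): balance=146149
step 7 (pay 25421): balance=122481
step 8 (pay 28567): balance=95383
step 9 (pay 29060): balance=67467

67467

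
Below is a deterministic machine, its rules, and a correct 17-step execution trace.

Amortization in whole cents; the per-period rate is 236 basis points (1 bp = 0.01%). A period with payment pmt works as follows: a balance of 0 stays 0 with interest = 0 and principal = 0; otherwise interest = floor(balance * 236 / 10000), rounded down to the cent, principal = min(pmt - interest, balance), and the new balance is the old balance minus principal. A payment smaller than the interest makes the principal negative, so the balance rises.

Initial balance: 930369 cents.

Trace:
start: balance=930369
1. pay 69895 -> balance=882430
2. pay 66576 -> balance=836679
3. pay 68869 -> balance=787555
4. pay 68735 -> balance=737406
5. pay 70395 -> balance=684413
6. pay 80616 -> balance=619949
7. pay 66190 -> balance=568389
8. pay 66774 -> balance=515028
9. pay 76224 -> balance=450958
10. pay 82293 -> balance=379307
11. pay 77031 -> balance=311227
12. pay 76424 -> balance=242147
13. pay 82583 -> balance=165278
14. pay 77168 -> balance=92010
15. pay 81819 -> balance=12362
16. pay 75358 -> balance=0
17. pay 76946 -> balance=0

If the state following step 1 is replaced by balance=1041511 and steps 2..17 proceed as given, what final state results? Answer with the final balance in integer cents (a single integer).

state after step 1 := balance=1041511
2. pay 66576 -> balance=999514
3. pay 68869 -> balance=954233
4. pay 68735 -> balance=908017
5. pay 70395 -> balance=859051
6. pay 80616 -> balance=798708
7. pay 66190 -> balance=751367
8. pay 66774 -> balance=702325
9. pay 76224 -> balance=642675
10. pay 82293 -> balance=575549
11. pay 77031 -> balance=512100
12. pay 76424 -> balance=447761
13. pay 82583 -> balance=375745
14. pay 77168 -> balance=307444
15. pay 81819 -> balance=232880
16. pay 75358 -> balance=163017
17. pay 76946 -> balance=89918

89918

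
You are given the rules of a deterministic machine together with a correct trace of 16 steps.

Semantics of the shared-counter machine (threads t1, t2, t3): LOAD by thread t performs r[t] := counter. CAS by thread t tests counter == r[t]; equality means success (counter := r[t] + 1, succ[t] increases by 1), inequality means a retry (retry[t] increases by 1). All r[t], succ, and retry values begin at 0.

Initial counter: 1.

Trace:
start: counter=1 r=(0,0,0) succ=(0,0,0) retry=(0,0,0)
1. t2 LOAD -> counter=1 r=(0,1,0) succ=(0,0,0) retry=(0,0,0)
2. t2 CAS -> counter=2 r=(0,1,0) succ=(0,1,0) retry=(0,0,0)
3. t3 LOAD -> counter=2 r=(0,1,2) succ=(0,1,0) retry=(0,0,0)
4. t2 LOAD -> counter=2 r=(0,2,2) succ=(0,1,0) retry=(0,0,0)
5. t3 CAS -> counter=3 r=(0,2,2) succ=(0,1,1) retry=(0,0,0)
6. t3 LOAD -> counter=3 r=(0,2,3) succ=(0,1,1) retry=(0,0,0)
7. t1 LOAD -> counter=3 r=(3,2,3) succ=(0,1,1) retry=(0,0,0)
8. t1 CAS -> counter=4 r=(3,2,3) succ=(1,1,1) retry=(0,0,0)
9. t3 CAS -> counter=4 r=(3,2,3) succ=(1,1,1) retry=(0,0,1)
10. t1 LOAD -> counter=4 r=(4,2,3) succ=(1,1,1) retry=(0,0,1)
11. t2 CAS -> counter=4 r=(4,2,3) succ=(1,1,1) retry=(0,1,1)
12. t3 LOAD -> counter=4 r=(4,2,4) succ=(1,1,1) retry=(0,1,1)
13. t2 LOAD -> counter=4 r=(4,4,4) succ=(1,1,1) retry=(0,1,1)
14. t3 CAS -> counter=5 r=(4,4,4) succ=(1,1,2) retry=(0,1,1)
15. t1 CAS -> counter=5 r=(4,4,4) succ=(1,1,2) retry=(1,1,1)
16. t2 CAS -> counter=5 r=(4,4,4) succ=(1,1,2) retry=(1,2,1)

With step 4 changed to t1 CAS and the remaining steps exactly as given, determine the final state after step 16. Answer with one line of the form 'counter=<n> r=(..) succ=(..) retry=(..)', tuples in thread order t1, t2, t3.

counter=5 r=(4,4,4) succ=(1,1,2) retry=(2,2,1)

(re-executing from step 4 with the substitution; state before step 4: counter=2 r=(0,1,2) succ=(0,1,0) retry=(0,0,0))
4. t1 CAS -> counter=2 r=(0,1,2) succ=(0,1,0) retry=(1,0,0)
5. t3 CAS -> counter=3 r=(0,1,2) succ=(0,1,1) retry=(1,0,0)
6. t3 LOAD -> counter=3 r=(0,1,3) succ=(0,1,1) retry=(1,0,0)
7. t1 LOAD -> counter=3 r=(3,1,3) succ=(0,1,1) retry=(1,0,0)
8. t1 CAS -> counter=4 r=(3,1,3) succ=(1,1,1) retry=(1,0,0)
9. t3 CAS -> counter=4 r=(3,1,3) succ=(1,1,1) retry=(1,0,1)
10. t1 LOAD -> counter=4 r=(4,1,3) succ=(1,1,1) retry=(1,0,1)
11. t2 CAS -> counter=4 r=(4,1,3) succ=(1,1,1) retry=(1,1,1)
12. t3 LOAD -> counter=4 r=(4,1,4) succ=(1,1,1) retry=(1,1,1)
13. t2 LOAD -> counter=4 r=(4,4,4) succ=(1,1,1) retry=(1,1,1)
14. t3 CAS -> counter=5 r=(4,4,4) succ=(1,1,2) retry=(1,1,1)
15. t1 CAS -> counter=5 r=(4,4,4) succ=(1,1,2) retry=(2,1,1)
16. t2 CAS -> counter=5 r=(4,4,4) succ=(1,1,2) retry=(2,2,1)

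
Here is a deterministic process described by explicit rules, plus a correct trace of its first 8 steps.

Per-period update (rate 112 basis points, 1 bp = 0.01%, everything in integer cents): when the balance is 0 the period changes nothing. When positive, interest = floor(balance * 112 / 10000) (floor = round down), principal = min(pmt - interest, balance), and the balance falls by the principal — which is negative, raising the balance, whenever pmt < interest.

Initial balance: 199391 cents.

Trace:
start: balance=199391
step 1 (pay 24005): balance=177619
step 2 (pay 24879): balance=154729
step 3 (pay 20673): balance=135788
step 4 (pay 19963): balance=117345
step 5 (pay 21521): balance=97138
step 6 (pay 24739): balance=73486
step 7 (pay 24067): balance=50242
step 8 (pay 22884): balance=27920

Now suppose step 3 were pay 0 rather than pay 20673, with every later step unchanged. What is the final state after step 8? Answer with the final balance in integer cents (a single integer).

49777

(re-executing from step 3 with the substitution; state before step 3: balance=154729)
step 3 (pay 0): balance=156461
step 4 (pay 19963): balance=138250
step 5 (pay 21521): balance=118277
step 6 (pay 24739): balance=94862
step 7 (pay 24067): balance=71857
step 8 (pay 22884): balance=49777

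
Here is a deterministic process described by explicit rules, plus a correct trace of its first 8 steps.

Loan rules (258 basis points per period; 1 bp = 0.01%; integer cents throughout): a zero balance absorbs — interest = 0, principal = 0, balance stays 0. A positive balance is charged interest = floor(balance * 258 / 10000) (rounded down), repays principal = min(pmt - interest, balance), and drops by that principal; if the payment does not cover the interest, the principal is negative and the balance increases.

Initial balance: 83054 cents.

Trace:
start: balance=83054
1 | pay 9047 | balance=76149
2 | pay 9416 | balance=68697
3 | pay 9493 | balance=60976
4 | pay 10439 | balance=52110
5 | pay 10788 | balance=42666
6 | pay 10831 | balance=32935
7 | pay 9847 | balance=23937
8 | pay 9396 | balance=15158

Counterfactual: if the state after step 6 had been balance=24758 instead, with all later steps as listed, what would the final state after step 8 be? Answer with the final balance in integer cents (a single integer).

6554

state after step 6 := balance=24758
7 | pay 9847 | balance=15549
8 | pay 9396 | balance=6554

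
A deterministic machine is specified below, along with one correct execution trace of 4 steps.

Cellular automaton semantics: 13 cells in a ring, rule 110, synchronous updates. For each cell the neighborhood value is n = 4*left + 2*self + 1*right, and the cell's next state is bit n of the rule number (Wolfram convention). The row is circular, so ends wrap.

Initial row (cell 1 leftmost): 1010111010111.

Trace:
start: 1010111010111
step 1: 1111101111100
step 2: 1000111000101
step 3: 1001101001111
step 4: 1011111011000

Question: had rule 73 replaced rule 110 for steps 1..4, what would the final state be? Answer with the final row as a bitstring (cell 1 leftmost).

(re-executing steps 1..4 under rule 73; state before step 1: 1010111010111)
step 1: 1000101000100
step 2: 0010000010000
step 3: 1000111000111
step 4: 1010101010100

1010101010100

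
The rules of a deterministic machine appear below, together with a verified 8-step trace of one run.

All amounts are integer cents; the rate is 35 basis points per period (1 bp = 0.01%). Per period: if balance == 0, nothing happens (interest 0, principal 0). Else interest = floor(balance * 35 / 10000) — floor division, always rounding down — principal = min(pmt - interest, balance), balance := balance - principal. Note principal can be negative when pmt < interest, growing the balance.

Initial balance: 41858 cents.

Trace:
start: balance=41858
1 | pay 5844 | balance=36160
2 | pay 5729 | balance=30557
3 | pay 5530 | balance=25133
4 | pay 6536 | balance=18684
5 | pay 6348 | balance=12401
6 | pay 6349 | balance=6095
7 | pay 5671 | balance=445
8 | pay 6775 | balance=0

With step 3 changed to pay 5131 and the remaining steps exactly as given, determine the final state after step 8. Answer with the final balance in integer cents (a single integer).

0

(re-executing from step 3 with the substitution; state before step 3: balance=30557)
3 | pay 5131 | balance=25532
4 | pay 6536 | balance=19085
5 | pay 6348 | balance=12803
6 | pay 6349 | balance=6498
7 | pay 5671 | balance=849
8 | pay 6775 | balance=0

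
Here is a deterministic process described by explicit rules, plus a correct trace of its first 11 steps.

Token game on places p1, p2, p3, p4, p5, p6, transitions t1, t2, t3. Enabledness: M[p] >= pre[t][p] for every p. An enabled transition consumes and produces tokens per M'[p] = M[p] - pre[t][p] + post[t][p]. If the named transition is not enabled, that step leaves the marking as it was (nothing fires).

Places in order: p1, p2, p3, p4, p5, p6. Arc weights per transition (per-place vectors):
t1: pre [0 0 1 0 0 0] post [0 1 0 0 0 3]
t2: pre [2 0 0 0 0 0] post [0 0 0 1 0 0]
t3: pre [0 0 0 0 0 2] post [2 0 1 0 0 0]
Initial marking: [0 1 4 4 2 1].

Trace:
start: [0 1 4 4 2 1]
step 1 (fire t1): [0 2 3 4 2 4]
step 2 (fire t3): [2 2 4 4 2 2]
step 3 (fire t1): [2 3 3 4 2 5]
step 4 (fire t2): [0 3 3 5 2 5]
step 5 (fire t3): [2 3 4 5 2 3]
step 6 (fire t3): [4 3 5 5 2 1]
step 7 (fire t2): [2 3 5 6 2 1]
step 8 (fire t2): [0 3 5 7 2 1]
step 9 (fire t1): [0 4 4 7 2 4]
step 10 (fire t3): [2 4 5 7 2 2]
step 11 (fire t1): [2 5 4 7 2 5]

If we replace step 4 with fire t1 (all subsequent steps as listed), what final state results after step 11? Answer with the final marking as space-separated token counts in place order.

4 6 3 6 2 8

(re-executing from step 4 with the substitution; state before step 4: [2 3 3 4 2 5])
step 4 (fire t1): [2 4 2 4 2 8]
step 5 (fire t3): [4 4 3 4 2 6]
step 6 (fire t3): [6 4 4 4 2 4]
step 7 (fire t2): [4 4 4 5 2 4]
step 8 (fire t2): [2 4 4 6 2 4]
step 9 (fire t1): [2 5 3 6 2 7]
step 10 (fire t3): [4 5 4 6 2 5]
step 11 (fire t1): [4 6 3 6 2 8]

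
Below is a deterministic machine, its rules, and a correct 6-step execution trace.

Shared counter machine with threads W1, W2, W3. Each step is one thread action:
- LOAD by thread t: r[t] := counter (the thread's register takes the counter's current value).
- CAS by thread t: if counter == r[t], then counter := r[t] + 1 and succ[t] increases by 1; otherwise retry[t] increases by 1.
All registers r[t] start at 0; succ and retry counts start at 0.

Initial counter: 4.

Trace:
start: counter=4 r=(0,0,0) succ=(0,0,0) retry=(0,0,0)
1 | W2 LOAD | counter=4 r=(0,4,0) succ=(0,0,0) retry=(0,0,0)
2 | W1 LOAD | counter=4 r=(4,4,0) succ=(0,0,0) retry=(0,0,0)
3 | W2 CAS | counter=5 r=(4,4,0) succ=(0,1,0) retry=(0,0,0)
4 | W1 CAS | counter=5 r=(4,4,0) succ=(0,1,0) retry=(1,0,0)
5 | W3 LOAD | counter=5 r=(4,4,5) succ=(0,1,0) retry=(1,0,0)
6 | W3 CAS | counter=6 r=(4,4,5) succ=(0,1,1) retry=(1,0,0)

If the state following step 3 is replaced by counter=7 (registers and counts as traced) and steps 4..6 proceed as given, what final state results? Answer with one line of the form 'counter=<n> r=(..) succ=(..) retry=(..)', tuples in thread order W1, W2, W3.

state after step 3 := counter=7 r=(4,4,0) succ=(0,1,0) retry=(0,0,0)
4 | W1 CAS | counter=7 r=(4,4,0) succ=(0,1,0) retry=(1,0,0)
5 | W3 LOAD | counter=7 r=(4,4,7) succ=(0,1,0) retry=(1,0,0)
6 | W3 CAS | counter=8 r=(4,4,7) succ=(0,1,1) retry=(1,0,0)

counter=8 r=(4,4,7) succ=(0,1,1) retry=(1,0,0)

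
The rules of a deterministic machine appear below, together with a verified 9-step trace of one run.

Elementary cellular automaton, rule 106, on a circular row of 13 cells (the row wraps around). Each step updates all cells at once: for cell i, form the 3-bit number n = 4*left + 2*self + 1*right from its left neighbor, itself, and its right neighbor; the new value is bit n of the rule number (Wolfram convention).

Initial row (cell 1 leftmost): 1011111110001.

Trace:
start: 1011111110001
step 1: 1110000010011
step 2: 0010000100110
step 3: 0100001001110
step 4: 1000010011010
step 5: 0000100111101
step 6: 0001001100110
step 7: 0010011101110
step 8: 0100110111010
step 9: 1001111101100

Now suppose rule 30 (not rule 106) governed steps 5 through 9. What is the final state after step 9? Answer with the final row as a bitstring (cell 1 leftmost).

(re-executing steps 5..9 under rule 30; state before step 5: 1000010011010)
step 5: 1100111110010
step 6: 1011100001110
step 7: 1010010011000
step 8: 1011111110101
step 9: 0010000000101

0010000000101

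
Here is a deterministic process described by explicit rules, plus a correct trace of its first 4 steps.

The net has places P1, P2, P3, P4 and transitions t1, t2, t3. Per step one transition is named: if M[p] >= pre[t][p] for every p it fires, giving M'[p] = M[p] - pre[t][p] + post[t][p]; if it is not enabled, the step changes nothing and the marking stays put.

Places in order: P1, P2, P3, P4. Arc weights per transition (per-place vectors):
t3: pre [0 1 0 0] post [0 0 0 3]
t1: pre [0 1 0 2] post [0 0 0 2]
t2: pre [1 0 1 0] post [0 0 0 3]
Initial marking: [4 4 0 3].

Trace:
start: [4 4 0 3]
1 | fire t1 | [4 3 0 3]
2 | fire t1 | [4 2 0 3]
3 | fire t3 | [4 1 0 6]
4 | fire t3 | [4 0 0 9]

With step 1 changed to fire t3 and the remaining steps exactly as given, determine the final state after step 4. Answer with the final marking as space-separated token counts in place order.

(re-executing from step 1 with the substitution; state before step 1: [4 4 0 3])
1 | fire t3 | [4 3 0 6]
2 | fire t1 | [4 2 0 6]
3 | fire t3 | [4 1 0 9]
4 | fire t3 | [4 0 0 12]

4 0 0 12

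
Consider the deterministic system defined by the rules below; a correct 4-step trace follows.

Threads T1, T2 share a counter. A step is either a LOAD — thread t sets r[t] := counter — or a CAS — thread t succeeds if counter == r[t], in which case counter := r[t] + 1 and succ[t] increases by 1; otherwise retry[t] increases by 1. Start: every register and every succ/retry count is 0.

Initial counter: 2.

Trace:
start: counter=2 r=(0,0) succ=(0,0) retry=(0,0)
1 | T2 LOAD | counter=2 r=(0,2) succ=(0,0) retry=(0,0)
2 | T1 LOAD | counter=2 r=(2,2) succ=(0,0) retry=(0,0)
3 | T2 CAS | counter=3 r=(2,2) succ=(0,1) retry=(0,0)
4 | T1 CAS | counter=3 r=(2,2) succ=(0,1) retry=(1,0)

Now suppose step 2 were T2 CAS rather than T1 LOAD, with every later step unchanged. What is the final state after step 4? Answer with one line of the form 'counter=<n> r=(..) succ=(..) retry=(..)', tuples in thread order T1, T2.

counter=3 r=(0,2) succ=(0,1) retry=(1,1)

(re-executing from step 2 with the substitution; state before step 2: counter=2 r=(0,2) succ=(0,0) retry=(0,0))
2 | T2 CAS | counter=3 r=(0,2) succ=(0,1) retry=(0,0)
3 | T2 CAS | counter=3 r=(0,2) succ=(0,1) retry=(0,1)
4 | T1 CAS | counter=3 r=(0,2) succ=(0,1) retry=(1,1)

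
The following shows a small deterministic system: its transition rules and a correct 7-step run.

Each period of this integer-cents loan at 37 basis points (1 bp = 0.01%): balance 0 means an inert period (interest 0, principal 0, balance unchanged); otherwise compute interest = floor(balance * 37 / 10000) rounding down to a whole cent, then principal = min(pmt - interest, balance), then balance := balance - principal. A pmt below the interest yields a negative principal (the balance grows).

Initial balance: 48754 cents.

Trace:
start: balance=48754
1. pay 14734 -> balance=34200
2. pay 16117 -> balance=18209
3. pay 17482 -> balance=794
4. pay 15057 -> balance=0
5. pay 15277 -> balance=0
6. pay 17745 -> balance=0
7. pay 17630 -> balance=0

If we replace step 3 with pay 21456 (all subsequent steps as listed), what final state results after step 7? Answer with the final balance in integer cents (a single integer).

(re-executing from step 3 with the substitution; state before step 3: balance=18209)
3. pay 21456 -> balance=0
4. pay 15057 -> balance=0
5. pay 15277 -> balance=0
6. pay 17745 -> balance=0
7. pay 17630 -> balance=0

0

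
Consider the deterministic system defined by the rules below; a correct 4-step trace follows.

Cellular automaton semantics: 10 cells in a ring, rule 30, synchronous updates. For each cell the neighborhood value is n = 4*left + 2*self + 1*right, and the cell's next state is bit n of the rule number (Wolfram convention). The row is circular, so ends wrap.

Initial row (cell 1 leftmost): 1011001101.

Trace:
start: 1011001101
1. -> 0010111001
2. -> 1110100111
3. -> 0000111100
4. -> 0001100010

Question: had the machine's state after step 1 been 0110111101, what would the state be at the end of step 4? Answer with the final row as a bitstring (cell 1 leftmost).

state after step 1 := 0110111101
2. -> 0100100001
3. -> 0111110011
4. -> 0100001110

0100001110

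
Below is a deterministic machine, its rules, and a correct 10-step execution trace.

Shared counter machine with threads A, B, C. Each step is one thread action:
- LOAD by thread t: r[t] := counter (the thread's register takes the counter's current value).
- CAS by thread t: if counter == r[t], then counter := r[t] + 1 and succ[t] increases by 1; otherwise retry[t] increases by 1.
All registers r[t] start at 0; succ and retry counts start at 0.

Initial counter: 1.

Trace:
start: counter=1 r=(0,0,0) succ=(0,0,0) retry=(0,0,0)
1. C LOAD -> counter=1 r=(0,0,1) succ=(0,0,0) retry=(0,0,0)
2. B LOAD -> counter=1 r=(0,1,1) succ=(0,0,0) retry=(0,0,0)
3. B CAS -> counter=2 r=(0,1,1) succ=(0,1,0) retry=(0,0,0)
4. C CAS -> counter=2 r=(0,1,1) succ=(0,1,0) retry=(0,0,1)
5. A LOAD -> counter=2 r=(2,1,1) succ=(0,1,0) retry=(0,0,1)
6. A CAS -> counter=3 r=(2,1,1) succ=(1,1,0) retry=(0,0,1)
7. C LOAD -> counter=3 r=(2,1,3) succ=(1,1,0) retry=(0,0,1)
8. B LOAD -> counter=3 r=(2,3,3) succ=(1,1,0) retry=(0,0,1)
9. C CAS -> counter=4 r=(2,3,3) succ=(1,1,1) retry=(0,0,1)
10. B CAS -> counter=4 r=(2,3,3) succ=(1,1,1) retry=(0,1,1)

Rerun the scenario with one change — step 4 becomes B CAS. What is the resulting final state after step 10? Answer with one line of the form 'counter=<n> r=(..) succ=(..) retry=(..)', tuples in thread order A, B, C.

(re-executing from step 4 with the substitution; state before step 4: counter=2 r=(0,1,1) succ=(0,1,0) retry=(0,0,0))
4. B CAS -> counter=2 r=(0,1,1) succ=(0,1,0) retry=(0,1,0)
5. A LOAD -> counter=2 r=(2,1,1) succ=(0,1,0) retry=(0,1,0)
6. A CAS -> counter=3 r=(2,1,1) succ=(1,1,0) retry=(0,1,0)
7. C LOAD -> counter=3 r=(2,1,3) succ=(1,1,0) retry=(0,1,0)
8. B LOAD -> counter=3 r=(2,3,3) succ=(1,1,0) retry=(0,1,0)
9. C CAS -> counter=4 r=(2,3,3) succ=(1,1,1) retry=(0,1,0)
10. B CAS -> counter=4 r=(2,3,3) succ=(1,1,1) retry=(0,2,0)

counter=4 r=(2,3,3) succ=(1,1,1) retry=(0,2,0)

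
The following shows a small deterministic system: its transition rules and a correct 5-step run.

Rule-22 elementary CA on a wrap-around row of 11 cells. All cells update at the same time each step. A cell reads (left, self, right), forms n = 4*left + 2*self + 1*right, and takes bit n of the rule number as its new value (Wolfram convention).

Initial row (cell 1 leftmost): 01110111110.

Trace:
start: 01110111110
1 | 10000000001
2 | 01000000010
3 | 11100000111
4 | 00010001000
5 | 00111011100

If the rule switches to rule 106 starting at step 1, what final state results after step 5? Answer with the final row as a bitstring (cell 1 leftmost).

01101101101

(re-executing steps 1..5 under rule 106; state before step 1: 01110111110)
1 | 11011100010
2 | 11110100101
3 | 00011001011
4 | 00111010111
5 | 01101101101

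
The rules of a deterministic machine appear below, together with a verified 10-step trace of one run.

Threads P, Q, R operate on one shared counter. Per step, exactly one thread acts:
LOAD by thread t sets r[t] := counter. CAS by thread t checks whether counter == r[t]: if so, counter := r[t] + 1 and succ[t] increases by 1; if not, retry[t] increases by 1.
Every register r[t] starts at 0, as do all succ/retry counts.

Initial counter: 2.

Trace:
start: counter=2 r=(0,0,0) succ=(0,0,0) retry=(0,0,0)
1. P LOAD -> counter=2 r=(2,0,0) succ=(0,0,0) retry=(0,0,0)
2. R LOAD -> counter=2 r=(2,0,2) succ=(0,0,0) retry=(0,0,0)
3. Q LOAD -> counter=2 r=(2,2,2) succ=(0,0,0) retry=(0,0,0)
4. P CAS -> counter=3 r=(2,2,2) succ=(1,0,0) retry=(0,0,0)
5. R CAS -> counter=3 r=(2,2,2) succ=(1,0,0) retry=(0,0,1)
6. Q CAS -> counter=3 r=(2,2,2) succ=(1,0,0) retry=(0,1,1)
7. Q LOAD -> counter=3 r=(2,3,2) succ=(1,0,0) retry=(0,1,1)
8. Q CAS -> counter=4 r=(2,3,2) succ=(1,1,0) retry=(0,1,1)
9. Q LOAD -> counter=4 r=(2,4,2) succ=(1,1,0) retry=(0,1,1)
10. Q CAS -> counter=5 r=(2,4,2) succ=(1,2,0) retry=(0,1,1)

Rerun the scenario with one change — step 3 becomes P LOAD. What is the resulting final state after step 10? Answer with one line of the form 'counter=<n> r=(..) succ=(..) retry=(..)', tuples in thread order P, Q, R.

counter=5 r=(2,4,2) succ=(1,2,0) retry=(0,1,1)

(re-executing from step 3 with the substitution; state before step 3: counter=2 r=(2,0,2) succ=(0,0,0) retry=(0,0,0))
3. P LOAD -> counter=2 r=(2,0,2) succ=(0,0,0) retry=(0,0,0)
4. P CAS -> counter=3 r=(2,0,2) succ=(1,0,0) retry=(0,0,0)
5. R CAS -> counter=3 r=(2,0,2) succ=(1,0,0) retry=(0,0,1)
6. Q CAS -> counter=3 r=(2,0,2) succ=(1,0,0) retry=(0,1,1)
7. Q LOAD -> counter=3 r=(2,3,2) succ=(1,0,0) retry=(0,1,1)
8. Q CAS -> counter=4 r=(2,3,2) succ=(1,1,0) retry=(0,1,1)
9. Q LOAD -> counter=4 r=(2,4,2) succ=(1,1,0) retry=(0,1,1)
10. Q CAS -> counter=5 r=(2,4,2) succ=(1,2,0) retry=(0,1,1)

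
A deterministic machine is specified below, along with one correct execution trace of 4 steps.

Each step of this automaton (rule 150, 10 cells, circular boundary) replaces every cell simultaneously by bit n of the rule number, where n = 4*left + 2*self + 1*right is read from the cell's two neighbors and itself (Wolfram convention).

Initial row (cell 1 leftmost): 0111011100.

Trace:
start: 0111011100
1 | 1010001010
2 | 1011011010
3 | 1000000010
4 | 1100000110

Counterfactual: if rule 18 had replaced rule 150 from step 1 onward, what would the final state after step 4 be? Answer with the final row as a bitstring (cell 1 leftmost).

(re-executing steps 1..4 under rule 18; state before step 1: 0111011100)
1 | 1000000010
2 | 0100000100
3 | 1010001010
4 | 0001010000

0001010000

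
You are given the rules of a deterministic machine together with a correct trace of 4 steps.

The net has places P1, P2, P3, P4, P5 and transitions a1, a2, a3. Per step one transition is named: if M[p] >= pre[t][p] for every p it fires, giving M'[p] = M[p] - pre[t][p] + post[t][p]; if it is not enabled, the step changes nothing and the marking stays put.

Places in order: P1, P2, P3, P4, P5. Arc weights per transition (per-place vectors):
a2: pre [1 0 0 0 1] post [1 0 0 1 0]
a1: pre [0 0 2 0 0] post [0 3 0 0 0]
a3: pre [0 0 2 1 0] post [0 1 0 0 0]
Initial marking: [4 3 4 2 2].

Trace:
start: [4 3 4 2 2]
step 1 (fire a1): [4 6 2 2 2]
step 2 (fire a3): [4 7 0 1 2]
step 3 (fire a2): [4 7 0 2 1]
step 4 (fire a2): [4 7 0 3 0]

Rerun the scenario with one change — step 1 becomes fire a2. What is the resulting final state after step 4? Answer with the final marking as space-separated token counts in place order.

4 4 2 3 0

(re-executing from step 1 with the substitution; state before step 1: [4 3 4 2 2])
step 1 (fire a2): [4 3 4 3 1]
step 2 (fire a3): [4 4 2 2 1]
step 3 (fire a2): [4 4 2 3 0]
step 4 (fire a2): [4 4 2 3 0]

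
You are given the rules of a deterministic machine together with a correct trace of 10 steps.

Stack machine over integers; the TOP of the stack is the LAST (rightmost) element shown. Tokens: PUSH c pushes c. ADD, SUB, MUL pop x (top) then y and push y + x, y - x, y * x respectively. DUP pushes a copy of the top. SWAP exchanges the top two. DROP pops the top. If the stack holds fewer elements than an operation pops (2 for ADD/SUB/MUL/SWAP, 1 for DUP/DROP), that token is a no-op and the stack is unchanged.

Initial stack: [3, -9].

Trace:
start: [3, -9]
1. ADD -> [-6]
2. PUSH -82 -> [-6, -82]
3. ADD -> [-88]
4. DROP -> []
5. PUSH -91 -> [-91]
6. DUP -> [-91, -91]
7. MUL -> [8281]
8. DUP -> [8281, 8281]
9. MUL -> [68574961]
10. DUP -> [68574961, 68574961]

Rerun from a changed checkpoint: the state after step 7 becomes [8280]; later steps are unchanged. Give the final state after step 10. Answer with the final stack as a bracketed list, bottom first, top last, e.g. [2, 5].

[68558400, 68558400]

state after step 7 := [8280]
8. DUP -> [8280, 8280]
9. MUL -> [68558400]
10. DUP -> [68558400, 68558400]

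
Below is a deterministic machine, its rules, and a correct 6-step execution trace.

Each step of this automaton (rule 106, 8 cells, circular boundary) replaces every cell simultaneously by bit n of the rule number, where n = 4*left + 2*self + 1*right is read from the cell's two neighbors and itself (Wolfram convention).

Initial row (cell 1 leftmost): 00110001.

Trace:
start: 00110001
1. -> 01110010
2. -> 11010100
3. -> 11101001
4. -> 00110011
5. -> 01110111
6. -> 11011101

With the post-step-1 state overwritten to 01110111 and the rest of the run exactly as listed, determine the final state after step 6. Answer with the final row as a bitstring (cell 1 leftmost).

11011101

state after step 1 := 01110111
2. -> 11011101
3. -> 01110111
4. -> 11011101
5. -> 01110111
6. -> 11011101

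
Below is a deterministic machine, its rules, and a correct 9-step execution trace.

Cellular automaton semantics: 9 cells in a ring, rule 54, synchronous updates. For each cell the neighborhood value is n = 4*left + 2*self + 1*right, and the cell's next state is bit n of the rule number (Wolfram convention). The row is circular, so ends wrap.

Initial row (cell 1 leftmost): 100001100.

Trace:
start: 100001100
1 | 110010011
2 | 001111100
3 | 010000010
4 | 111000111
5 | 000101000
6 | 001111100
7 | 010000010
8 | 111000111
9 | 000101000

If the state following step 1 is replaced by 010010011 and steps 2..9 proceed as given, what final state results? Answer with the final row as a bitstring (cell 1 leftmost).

110001111

state after step 1 := 010010011
2 | 111111100
3 | 000000011
4 | 100000100
5 | 110001111
6 | 001010000
7 | 011111000
8 | 100000100
9 | 110001111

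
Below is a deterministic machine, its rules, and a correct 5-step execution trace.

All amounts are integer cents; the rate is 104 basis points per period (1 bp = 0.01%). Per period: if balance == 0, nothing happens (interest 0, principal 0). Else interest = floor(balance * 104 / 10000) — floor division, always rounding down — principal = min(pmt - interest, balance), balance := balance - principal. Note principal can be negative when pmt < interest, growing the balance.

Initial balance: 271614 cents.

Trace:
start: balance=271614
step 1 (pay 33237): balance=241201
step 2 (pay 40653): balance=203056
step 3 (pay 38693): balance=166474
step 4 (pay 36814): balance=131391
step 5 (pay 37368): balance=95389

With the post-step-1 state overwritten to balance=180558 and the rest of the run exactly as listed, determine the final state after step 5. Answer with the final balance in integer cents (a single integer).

state after step 1 := balance=180558
step 2 (pay 40653): balance=141782
step 3 (pay 38693): balance=104563
step 4 (pay 36814): balance=68836
step 5 (pay 37368): balance=32183

32183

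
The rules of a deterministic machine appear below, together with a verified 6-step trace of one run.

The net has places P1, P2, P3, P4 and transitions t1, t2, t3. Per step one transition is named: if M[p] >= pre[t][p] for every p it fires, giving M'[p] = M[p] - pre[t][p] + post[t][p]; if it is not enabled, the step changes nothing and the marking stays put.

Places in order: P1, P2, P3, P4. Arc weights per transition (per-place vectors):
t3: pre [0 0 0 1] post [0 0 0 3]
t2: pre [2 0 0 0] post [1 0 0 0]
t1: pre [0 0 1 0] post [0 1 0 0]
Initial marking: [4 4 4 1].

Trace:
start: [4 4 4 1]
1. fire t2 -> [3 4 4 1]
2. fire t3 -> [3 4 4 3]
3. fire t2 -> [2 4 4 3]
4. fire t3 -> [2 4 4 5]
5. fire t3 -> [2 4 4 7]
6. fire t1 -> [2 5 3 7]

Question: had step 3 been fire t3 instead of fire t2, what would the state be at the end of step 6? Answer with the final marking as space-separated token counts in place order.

(re-executing from step 3 with the substitution; state before step 3: [3 4 4 3])
3. fire t3 -> [3 4 4 5]
4. fire t3 -> [3 4 4 7]
5. fire t3 -> [3 4 4 9]
6. fire t1 -> [3 5 3 9]

3 5 3 9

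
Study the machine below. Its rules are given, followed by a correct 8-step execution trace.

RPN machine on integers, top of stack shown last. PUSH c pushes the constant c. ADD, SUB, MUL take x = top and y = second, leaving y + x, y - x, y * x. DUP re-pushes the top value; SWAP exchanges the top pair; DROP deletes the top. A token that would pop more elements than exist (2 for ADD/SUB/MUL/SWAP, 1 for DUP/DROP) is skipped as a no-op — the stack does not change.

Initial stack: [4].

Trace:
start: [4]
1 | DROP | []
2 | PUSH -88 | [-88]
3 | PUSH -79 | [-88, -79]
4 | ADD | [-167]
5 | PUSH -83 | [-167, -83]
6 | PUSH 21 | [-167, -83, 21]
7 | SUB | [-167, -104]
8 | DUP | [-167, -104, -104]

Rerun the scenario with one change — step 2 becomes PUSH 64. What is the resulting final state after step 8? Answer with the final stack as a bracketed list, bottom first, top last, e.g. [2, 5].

(re-executing from step 2 with the substitution; state before step 2: [])
2 | PUSH 64 | [64]
3 | PUSH -79 | [64, -79]
4 | ADD | [-15]
5 | PUSH -83 | [-15, -83]
6 | PUSH 21 | [-15, -83, 21]
7 | SUB | [-15, -104]
8 | DUP | [-15, -104, -104]

[-15, -104, -104]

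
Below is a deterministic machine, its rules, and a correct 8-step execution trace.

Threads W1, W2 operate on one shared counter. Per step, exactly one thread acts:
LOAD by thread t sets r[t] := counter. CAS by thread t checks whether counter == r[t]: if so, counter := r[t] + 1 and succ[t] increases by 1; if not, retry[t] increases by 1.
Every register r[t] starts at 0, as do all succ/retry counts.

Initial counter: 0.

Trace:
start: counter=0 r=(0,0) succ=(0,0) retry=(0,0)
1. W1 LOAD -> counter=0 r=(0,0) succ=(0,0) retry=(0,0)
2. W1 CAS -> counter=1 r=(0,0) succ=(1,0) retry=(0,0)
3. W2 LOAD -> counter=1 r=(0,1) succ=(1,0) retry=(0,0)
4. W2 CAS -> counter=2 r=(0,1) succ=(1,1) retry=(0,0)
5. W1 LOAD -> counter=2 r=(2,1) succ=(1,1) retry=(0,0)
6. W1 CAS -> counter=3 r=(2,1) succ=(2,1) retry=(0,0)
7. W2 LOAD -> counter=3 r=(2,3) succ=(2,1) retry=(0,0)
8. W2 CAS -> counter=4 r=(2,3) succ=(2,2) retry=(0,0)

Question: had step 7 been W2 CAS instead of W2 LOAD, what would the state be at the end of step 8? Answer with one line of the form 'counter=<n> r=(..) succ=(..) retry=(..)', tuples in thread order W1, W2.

(re-executing from step 7 with the substitution; state before step 7: counter=3 r=(2,1) succ=(2,1) retry=(0,0))
7. W2 CAS -> counter=3 r=(2,1) succ=(2,1) retry=(0,1)
8. W2 CAS -> counter=3 r=(2,1) succ=(2,1) retry=(0,2)

counter=3 r=(2,1) succ=(2,1) retry=(0,2)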